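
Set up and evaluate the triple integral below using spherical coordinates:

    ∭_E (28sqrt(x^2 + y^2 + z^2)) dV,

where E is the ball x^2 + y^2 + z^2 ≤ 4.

In spherical coordinates, x = ρ sin(φ) cos(θ), y = ρ sin(φ) sin(θ), z = ρ cos(φ), and dV = ρ^2 sin(φ) dρ dφ dθ.

The integrand becomes 28ρ, so

    ∭_E (28sqrt(x^2 + y^2 + z^2)) dV = ∫_{0}^{2π} ∫_{0}^{π} ∫_{0}^{2} (28ρ) · ρ^2 sin(φ) dρ dφ dθ.

Inner (ρ): 112sin(φ).
Middle (φ): 224.
Outer (θ): 448π.

Therefore the triple integral equals 448π.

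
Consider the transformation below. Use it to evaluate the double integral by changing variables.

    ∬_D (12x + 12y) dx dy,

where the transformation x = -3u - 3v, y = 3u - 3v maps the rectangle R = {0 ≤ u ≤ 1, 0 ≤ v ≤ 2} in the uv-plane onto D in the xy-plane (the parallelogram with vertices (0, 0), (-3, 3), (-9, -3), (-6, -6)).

Compute the Jacobian determinant of (x, y) with respect to (u, v):

    ∂(x,y)/∂(u,v) = | -3  -3 | = (-3)(-3) - (-3)(3) = 18.
                   | 3  -3 |

Its absolute value is |J| = 18 (the area scaling factor).

Substituting x = -3u - 3v, y = 3u - 3v into the integrand,

    12x + 12y → -72v,

so the integral becomes

    ∬_R (-72v) · |J| du dv = ∫_0^1 ∫_0^2 (-1296v) dv du.

Inner (v): -2592.
Outer (u): -2592.

Therefore ∬_D (12x + 12y) dx dy = -2592.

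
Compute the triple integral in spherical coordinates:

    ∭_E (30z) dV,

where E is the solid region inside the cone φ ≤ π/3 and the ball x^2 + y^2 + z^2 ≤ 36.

In spherical coordinates, x = ρ sin(φ) cos(θ), y = ρ sin(φ) sin(θ), z = ρ cos(φ), and dV = ρ^2 sin(φ) dρ dφ dθ.

The integrand becomes 30ρ cos(φ), so

    ∭_E (30z) dV = ∫_{0}^{2π} ∫_{0}^{π/3} ∫_{0}^{6} (30ρ cos(φ)) · ρ^2 sin(φ) dρ dφ dθ.

Inner (ρ): 4860sin(2φ).
Middle (φ): 3645.
Outer (θ): 7290π.

Therefore the triple integral equals 7290π.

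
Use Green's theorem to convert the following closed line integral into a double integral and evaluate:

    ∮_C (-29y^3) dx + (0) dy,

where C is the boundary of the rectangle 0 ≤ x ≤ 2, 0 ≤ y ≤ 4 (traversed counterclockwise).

Green's theorem converts the closed line integral into a double integral over the enclosed region D:

    ∮_C P dx + Q dy = ∬_D (∂Q/∂x - ∂P/∂y) dA.

Here P = -29y^3, Q = 0, so

    ∂Q/∂x = 0,    ∂P/∂y = -87y^2,
    ∂Q/∂x - ∂P/∂y = 87y^2.

D is the region 0 ≤ x ≤ 2, 0 ≤ y ≤ 4. Evaluating the double integral:

    ∬_D (87y^2) dA = ∫_0^{2} ∫_0^{4} (87y^2) dy dx.

Inner (y from 0 to 4): 1856.
Outer (x from 0 to 2): 3712.

Therefore ∮_C P dx + Q dy = 3712.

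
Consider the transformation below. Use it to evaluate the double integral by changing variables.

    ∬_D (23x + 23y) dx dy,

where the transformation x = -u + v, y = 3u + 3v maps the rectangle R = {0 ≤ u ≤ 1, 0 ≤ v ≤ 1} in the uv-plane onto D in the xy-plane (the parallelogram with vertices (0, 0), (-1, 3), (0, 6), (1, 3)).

Compute the Jacobian determinant of (x, y) with respect to (u, v):

    ∂(x,y)/∂(u,v) = | -1  1 | = (-1)(3) - (1)(3) = -6.
                   | 3  3 |

Its absolute value is |J| = 6 (the area scaling factor).

Substituting x = -u + v, y = 3u + 3v into the integrand,

    23x + 23y → 46u + 92v,

so the integral becomes

    ∬_R (46u + 92v) · |J| du dv = ∫_0^1 ∫_0^1 (276u + 552v) dv du.

Inner (v): 276u + 276.
Outer (u): 414.

Therefore ∬_D (23x + 23y) dx dy = 414.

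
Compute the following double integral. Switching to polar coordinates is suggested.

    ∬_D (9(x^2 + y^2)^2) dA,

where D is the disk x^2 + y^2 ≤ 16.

The region D is 0 ≤ r ≤ 4, 0 ≤ θ ≤ 2π in polar coordinates, where x = r cos(θ), y = r sin(θ), and dA = r dr dθ.

Under the substitution, the integrand becomes 9r^4, so

    ∬_D (9(x^2 + y^2)^2) dA = ∫_{0}^{2π} ∫_{0}^{4} (9r^4) · r dr dθ.

Inner integral (in r): ∫_{0}^{4} (9r^4) · r dr = 6144.

Outer integral (in θ): ∫_{0}^{2π} (6144) dθ = 12288π.

Therefore ∬_D (9(x^2 + y^2)^2) dA = 12288π.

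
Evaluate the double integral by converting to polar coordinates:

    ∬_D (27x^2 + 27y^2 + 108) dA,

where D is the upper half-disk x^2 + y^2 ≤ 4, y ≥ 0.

The region D is 0 ≤ r ≤ 2, 0 ≤ θ ≤ π in polar coordinates, where x = r cos(θ), y = r sin(θ), and dA = r dr dθ.

Under the substitution, the integrand becomes 27r^2 + 108, so

    ∬_D (27x^2 + 27y^2 + 108) dA = ∫_{0}^{π} ∫_{0}^{2} (27r^2 + 108) · r dr dθ.

Inner integral (in r): ∫_{0}^{2} (27r^2 + 108) · r dr = 324.

Outer integral (in θ): ∫_{0}^{π} (324) dθ = 324π.

Therefore ∬_D (27x^2 + 27y^2 + 108) dA = 324π.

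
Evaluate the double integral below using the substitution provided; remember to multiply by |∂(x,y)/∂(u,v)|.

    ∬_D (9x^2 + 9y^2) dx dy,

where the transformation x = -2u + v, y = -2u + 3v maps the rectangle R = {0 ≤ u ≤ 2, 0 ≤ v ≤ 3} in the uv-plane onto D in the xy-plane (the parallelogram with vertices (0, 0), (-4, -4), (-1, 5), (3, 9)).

Compute the Jacobian determinant of (x, y) with respect to (u, v):

    ∂(x,y)/∂(u,v) = | -2  1 | = (-2)(3) - (1)(-2) = -4.
                   | -2  3 |

Its absolute value is |J| = 4 (the area scaling factor).

Substituting x = -2u + v, y = -2u + 3v into the integrand,

    9x^2 + 9y^2 → 72u^2 - 144u v + 90v^2,

so the integral becomes

    ∬_R (72u^2 - 144u v + 90v^2) · |J| du dv = ∫_0^2 ∫_0^3 (288u^2 - 576u v + 360v^2) dv du.

Inner (v): 864u^2 - 2592u + 3240.
Outer (u): 3600.

Therefore ∬_D (9x^2 + 9y^2) dx dy = 3600.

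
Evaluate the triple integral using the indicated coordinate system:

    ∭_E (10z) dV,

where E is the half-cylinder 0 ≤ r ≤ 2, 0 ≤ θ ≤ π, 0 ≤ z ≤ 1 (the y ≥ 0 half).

In cylindrical coordinates, x = r cos(θ), y = r sin(θ), z = z, and dV = r dr dθ dz.

The integrand becomes 10z, so

    ∭_E (10z) dV = ∫_{0}^{π} ∫_{0}^{2} ∫_{0}^{1} (10z) · r dz dr dθ.

Inner (z): 5r.
Middle (r from 0 to 2): 10.
Outer (θ): 10π.

Therefore the triple integral equals 10π.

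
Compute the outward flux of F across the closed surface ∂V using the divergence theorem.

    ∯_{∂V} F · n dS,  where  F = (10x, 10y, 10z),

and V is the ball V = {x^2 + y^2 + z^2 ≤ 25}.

By the divergence theorem,

    ∯_{∂V} F · n dS = ∭_V (∇ · F) dV.

Compute the divergence:
    ∇ · F = ∂F_x/∂x + ∂F_y/∂y + ∂F_z/∂z = 10 + 10 + 10 = 30.

In spherical coordinates, x = ρ sin(φ) cos(θ), y = ρ sin(φ) sin(θ), z = ρ cos(φ), dV = ρ^2 sin(φ) dρ dφ dθ, with 0 ≤ ρ ≤ 5, 0 ≤ φ ≤ π, 0 ≤ θ ≤ 2π.

The integrand, after substitution and multiplying by the volume element, becomes (30) · ρ^2 sin(φ), so

    ∭_V (∇·F) dV = ∫_0^{2π} ∫_0^{π} ∫_0^{5} (30) · ρ^2 sin(φ) dρ dφ dθ.

Inner (ρ from 0 to 5): 1250sin(φ).
Middle (φ from 0 to π): 2500.
Outer (θ from 0 to 2π): 5000π.

Therefore ∯_{∂V} F · n dS = 5000π.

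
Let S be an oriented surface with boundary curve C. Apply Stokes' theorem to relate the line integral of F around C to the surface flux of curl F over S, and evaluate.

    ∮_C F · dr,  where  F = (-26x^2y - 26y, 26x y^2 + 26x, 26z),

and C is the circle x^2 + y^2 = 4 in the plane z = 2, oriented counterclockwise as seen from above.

Let S be the flat disk x^2 + y^2 ≤ 4 in the plane z = 2, with upward unit normal n̂ = ẑ. By Stokes' theorem,

    ∮_C F · dr = ∬_S (∇ × F) · n̂ dS = ∬_D (curl F)_z dA,

where D is the disk x^2 + y^2 ≤ 4.

Compute the curl of F = (-26x^2y - 26y, 26x y^2 + 26x, 26z):
    (∇ × F)_x = ∂F_z/∂y - ∂F_y/∂z = 0,
    (∇ × F)_y = ∂F_x/∂z - ∂F_z/∂x = 0,
    (∇ × F)_z = ∂F_y/∂x - ∂F_x/∂y = 26x^2 + 26y^2 + 52.

On z = 2, (curl F)_z = 26x^2 + 26y^2 + 52.

Convert to polar (x = r cos θ, y = r sin θ, dA = r dr dθ); the integrand becomes 26r^2 + 52, so

    ∬_D (curl F)_z dA = ∫_0^{2π} ∫_0^{2} (26r^2 + 52) · r dr dθ.

Inner (r from 0 to 2): 208.
Outer (θ from 0 to 2π): 416π.

Therefore ∮_C F · dr = 416π.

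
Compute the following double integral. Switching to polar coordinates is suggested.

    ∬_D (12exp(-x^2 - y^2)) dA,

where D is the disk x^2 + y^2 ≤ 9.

The region D is 0 ≤ r ≤ 3, 0 ≤ θ ≤ 2π in polar coordinates, where x = r cos(θ), y = r sin(θ), and dA = r dr dθ.

Under the substitution, the integrand becomes 12exp(-r^2), so

    ∬_D (12exp(-x^2 - y^2)) dA = ∫_{0}^{2π} ∫_{0}^{3} (12exp(-r^2)) · r dr dθ.

Inner integral (in r): ∫_{0}^{3} (12exp(-r^2)) · r dr = 6 - 6exp(-9).

Outer integral (in θ): ∫_{0}^{2π} (6 - 6exp(-9)) dθ = -12π exp(-9) + 12π.

Therefore ∬_D (12exp(-x^2 - y^2)) dA = -12π exp(-9) + 12π.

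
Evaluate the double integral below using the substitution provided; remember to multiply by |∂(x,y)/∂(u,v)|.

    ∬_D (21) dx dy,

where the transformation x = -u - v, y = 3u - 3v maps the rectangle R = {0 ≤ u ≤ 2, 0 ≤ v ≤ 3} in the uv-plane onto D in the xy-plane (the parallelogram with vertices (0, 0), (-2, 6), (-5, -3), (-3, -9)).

Compute the Jacobian determinant of (x, y) with respect to (u, v):

    ∂(x,y)/∂(u,v) = | -1  -1 | = (-1)(-3) - (-1)(3) = 6.
                   | 3  -3 |

Its absolute value is |J| = 6 (the area scaling factor).

Substituting x = -u - v, y = 3u - 3v into the integrand,

    21 → 21,

so the integral becomes

    ∬_R (21) · |J| du dv = ∫_0^2 ∫_0^3 (126) dv du.

Inner (v): 378.
Outer (u): 756.

Therefore ∬_D (21) dx dy = 756.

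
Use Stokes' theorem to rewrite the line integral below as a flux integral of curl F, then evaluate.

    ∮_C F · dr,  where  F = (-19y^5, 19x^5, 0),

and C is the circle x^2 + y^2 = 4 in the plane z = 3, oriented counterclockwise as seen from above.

Let S be the flat disk x^2 + y^2 ≤ 4 in the plane z = 3, with upward unit normal n̂ = ẑ. By Stokes' theorem,

    ∮_C F · dr = ∬_S (∇ × F) · n̂ dS = ∬_D (curl F)_z dA,

where D is the disk x^2 + y^2 ≤ 4.

Compute the curl of F = (-19y^5, 19x^5, 0):
    (∇ × F)_x = ∂F_z/∂y - ∂F_y/∂z = 0,
    (∇ × F)_y = ∂F_x/∂z - ∂F_z/∂x = 0,
    (∇ × F)_z = ∂F_y/∂x - ∂F_x/∂y = 95x^4 + 95y^4.

On z = 3, (curl F)_z = 95x^4 + 95y^4.

Convert to polar (x = r cos θ, y = r sin θ, dA = r dr dθ); the integrand becomes 95r^4(sin(θ)^4 + cos(θ)^4), so

    ∬_D (curl F)_z dA = ∫_0^{2π} ∫_0^{2} (95r^4(sin(θ)^4 + cos(θ)^4)) · r dr dθ.

Inner (r from 0 to 2): 3040sin(θ)^4/3 + 3040cos(θ)^4/3.
Outer (θ from 0 to 2π): 1520π.

Therefore ∮_C F · dr = 1520π.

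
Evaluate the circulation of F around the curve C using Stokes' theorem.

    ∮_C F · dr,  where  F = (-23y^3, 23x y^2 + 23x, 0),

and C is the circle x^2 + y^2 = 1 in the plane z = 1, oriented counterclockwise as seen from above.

Let S be the flat disk x^2 + y^2 ≤ 1 in the plane z = 1, with upward unit normal n̂ = ẑ. By Stokes' theorem,

    ∮_C F · dr = ∬_S (∇ × F) · n̂ dS = ∬_D (curl F)_z dA,

where D is the disk x^2 + y^2 ≤ 1.

Compute the curl of F = (-23y^3, 23x y^2 + 23x, 0):
    (∇ × F)_x = ∂F_z/∂y - ∂F_y/∂z = 0,
    (∇ × F)_y = ∂F_x/∂z - ∂F_z/∂x = 0,
    (∇ × F)_z = ∂F_y/∂x - ∂F_x/∂y = 92y^2 + 23.

On z = 1, (curl F)_z = 92y^2 + 23.

Convert to polar (x = r cos θ, y = r sin θ, dA = r dr dθ); the integrand becomes 92r^2sin(θ)^2 + 23, so

    ∬_D (curl F)_z dA = ∫_0^{2π} ∫_0^{1} (92r^2sin(θ)^2 + 23) · r dr dθ.

Inner (r from 0 to 1): 23sin(θ)^2 + 23/2.
Outer (θ from 0 to 2π): 46π.

Therefore ∮_C F · dr = 46π.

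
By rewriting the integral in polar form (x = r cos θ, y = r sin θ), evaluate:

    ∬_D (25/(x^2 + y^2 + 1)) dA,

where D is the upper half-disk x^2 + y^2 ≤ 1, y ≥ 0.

The region D is 0 ≤ r ≤ 1, 0 ≤ θ ≤ π in polar coordinates, where x = r cos(θ), y = r sin(θ), and dA = r dr dθ.

Under the substitution, the integrand becomes 25/(r^2 + 1), so

    ∬_D (25/(x^2 + y^2 + 1)) dA = ∫_{0}^{π} ∫_{0}^{1} (25/(r^2 + 1)) · r dr dθ.

Inner integral (in r): ∫_{0}^{1} (25/(r^2 + 1)) · r dr = 25log(2)/2.

Outer integral (in θ): ∫_{0}^{π} (25log(2)/2) dθ = 25π log(2)/2.

Therefore ∬_D (25/(x^2 + y^2 + 1)) dA = 25π log(2)/2.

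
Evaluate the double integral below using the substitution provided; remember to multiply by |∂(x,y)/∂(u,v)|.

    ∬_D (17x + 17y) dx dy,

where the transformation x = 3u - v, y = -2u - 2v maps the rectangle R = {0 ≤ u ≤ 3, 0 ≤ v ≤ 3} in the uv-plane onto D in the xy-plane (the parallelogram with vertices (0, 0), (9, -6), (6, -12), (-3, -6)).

Compute the Jacobian determinant of (x, y) with respect to (u, v):

    ∂(x,y)/∂(u,v) = | 3  -1 | = (3)(-2) - (-1)(-2) = -8.
                   | -2  -2 |

Its absolute value is |J| = 8 (the area scaling factor).

Substituting x = 3u - v, y = -2u - 2v into the integrand,

    17x + 17y → 17u - 51v,

so the integral becomes

    ∬_R (17u - 51v) · |J| du dv = ∫_0^3 ∫_0^3 (136u - 408v) dv du.

Inner (v): 408u - 1836.
Outer (u): -3672.

Therefore ∬_D (17x + 17y) dx dy = -3672.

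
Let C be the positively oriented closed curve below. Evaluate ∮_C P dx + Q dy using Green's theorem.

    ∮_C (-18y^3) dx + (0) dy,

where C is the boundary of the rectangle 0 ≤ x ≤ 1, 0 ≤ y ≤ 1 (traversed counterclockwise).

Green's theorem converts the closed line integral into a double integral over the enclosed region D:

    ∮_C P dx + Q dy = ∬_D (∂Q/∂x - ∂P/∂y) dA.

Here P = -18y^3, Q = 0, so

    ∂Q/∂x = 0,    ∂P/∂y = -54y^2,
    ∂Q/∂x - ∂P/∂y = 54y^2.

D is the region 0 ≤ x ≤ 1, 0 ≤ y ≤ 1. Evaluating the double integral:

    ∬_D (54y^2) dA = ∫_0^{1} ∫_0^{1} (54y^2) dy dx.

Inner (y from 0 to 1): 18.
Outer (x from 0 to 1): 18.

Therefore ∮_C P dx + Q dy = 18.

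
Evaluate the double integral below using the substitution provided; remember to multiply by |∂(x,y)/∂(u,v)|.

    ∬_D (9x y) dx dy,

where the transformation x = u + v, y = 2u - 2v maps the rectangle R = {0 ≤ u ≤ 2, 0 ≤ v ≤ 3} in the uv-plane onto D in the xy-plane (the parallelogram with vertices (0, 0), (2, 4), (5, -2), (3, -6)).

Compute the Jacobian determinant of (x, y) with respect to (u, v):

    ∂(x,y)/∂(u,v) = | 1  1 | = (1)(-2) - (1)(2) = -4.
                   | 2  -2 |

Its absolute value is |J| = 4 (the area scaling factor).

Substituting x = u + v, y = 2u - 2v into the integrand,

    9x y → 18u^2 - 18v^2,

so the integral becomes

    ∬_R (18u^2 - 18v^2) · |J| du dv = ∫_0^2 ∫_0^3 (72u^2 - 72v^2) dv du.

Inner (v): 216u^2 - 648.
Outer (u): -720.

Therefore ∬_D (9x y) dx dy = -720.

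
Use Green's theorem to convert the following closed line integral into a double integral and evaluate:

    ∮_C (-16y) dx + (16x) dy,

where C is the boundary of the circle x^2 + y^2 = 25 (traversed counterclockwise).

Green's theorem converts the closed line integral into a double integral over the enclosed region D:

    ∮_C P dx + Q dy = ∬_D (∂Q/∂x - ∂P/∂y) dA.

Here P = -16y, Q = 16x, so

    ∂Q/∂x = 16,    ∂P/∂y = -16,
    ∂Q/∂x - ∂P/∂y = 32.

D is the region x^2 + y^2 ≤ 25. Evaluating the double integral:

In polar coordinates (x = r cos θ, y = r sin θ, dA = r dr dθ) the integrand becomes 32, so

    ∬_D (32) dA = ∫_0^{2π} ∫_0^{5} (32) · r dr dθ.

Inner (r from 0 to 5): 400.
Outer (θ from 0 to 2π): 800π.

Therefore ∮_C P dx + Q dy = 800π.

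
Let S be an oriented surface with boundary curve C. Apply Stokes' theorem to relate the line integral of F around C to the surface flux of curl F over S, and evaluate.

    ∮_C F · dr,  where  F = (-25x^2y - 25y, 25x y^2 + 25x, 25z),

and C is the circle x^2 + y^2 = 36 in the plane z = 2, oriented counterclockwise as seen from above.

Let S be the flat disk x^2 + y^2 ≤ 36 in the plane z = 2, with upward unit normal n̂ = ẑ. By Stokes' theorem,

    ∮_C F · dr = ∬_S (∇ × F) · n̂ dS = ∬_D (curl F)_z dA,

where D is the disk x^2 + y^2 ≤ 36.

Compute the curl of F = (-25x^2y - 25y, 25x y^2 + 25x, 25z):
    (∇ × F)_x = ∂F_z/∂y - ∂F_y/∂z = 0,
    (∇ × F)_y = ∂F_x/∂z - ∂F_z/∂x = 0,
    (∇ × F)_z = ∂F_y/∂x - ∂F_x/∂y = 25x^2 + 25y^2 + 50.

On z = 2, (curl F)_z = 25x^2 + 25y^2 + 50.

Convert to polar (x = r cos θ, y = r sin θ, dA = r dr dθ); the integrand becomes 25r^2 + 50, so

    ∬_D (curl F)_z dA = ∫_0^{2π} ∫_0^{6} (25r^2 + 50) · r dr dθ.

Inner (r from 0 to 6): 9000.
Outer (θ from 0 to 2π): 18000π.

Therefore ∮_C F · dr = 18000π.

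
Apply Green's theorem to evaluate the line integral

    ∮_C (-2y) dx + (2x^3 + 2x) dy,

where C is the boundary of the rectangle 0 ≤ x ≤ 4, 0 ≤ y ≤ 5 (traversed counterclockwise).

Green's theorem converts the closed line integral into a double integral over the enclosed region D:

    ∮_C P dx + Q dy = ∬_D (∂Q/∂x - ∂P/∂y) dA.

Here P = -2y, Q = 2x^3 + 2x, so

    ∂Q/∂x = 6x^2 + 2,    ∂P/∂y = -2,
    ∂Q/∂x - ∂P/∂y = 6x^2 + 4.

D is the region 0 ≤ x ≤ 4, 0 ≤ y ≤ 5. Evaluating the double integral:

    ∬_D (6x^2 + 4) dA = ∫_0^{4} ∫_0^{5} (6x^2 + 4) dy dx.

Inner (y from 0 to 5): 30x^2 + 20.
Outer (x from 0 to 4): 720.

Therefore ∮_C P dx + Q dy = 720.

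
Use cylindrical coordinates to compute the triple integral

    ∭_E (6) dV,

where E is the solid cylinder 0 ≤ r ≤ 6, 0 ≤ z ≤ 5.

In cylindrical coordinates, x = r cos(θ), y = r sin(θ), z = z, and dV = r dr dθ dz.

The integrand becomes 6, so

    ∭_E (6) dV = ∫_{0}^{2π} ∫_{0}^{6} ∫_{0}^{5} (6) · r dz dr dθ.

Inner (z): 30r.
Middle (r from 0 to 6): 540.
Outer (θ): 1080π.

Therefore the triple integral equals 1080π.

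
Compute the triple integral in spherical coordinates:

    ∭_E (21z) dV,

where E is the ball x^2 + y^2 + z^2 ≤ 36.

In spherical coordinates, x = ρ sin(φ) cos(θ), y = ρ sin(φ) sin(θ), z = ρ cos(φ), and dV = ρ^2 sin(φ) dρ dφ dθ.

The integrand becomes 21ρ cos(φ), so

    ∭_E (21z) dV = ∫_{0}^{2π} ∫_{0}^{π} ∫_{0}^{6} (21ρ cos(φ)) · ρ^2 sin(φ) dρ dφ dθ.

Inner (ρ): 3402sin(2φ).
Middle (φ): 0.
Outer (θ): 0.

Therefore the triple integral equals 0.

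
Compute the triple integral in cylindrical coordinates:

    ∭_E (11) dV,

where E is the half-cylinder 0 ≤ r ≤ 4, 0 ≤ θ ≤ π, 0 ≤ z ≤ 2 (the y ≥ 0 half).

In cylindrical coordinates, x = r cos(θ), y = r sin(θ), z = z, and dV = r dr dθ dz.

The integrand becomes 11, so

    ∭_E (11) dV = ∫_{0}^{π} ∫_{0}^{4} ∫_{0}^{2} (11) · r dz dr dθ.

Inner (z): 22r.
Middle (r from 0 to 4): 176.
Outer (θ): 176π.

Therefore the triple integral equals 176π.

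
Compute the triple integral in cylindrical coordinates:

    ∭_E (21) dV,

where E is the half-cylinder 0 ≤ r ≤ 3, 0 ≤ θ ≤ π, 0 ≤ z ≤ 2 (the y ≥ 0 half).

In cylindrical coordinates, x = r cos(θ), y = r sin(θ), z = z, and dV = r dr dθ dz.

The integrand becomes 21, so

    ∭_E (21) dV = ∫_{0}^{π} ∫_{0}^{3} ∫_{0}^{2} (21) · r dz dr dθ.

Inner (z): 42r.
Middle (r from 0 to 3): 189.
Outer (θ): 189π.

Therefore the triple integral equals 189π.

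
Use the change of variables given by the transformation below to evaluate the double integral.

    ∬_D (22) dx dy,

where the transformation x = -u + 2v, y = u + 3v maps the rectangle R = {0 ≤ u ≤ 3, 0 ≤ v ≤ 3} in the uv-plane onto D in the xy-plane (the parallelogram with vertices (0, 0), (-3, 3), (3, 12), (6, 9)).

Compute the Jacobian determinant of (x, y) with respect to (u, v):

    ∂(x,y)/∂(u,v) = | -1  2 | = (-1)(3) - (2)(1) = -5.
                   | 1  3 |

Its absolute value is |J| = 5 (the area scaling factor).

Substituting x = -u + 2v, y = u + 3v into the integrand,

    22 → 22,

so the integral becomes

    ∬_R (22) · |J| du dv = ∫_0^3 ∫_0^3 (110) dv du.

Inner (v): 330.
Outer (u): 990.

Therefore ∬_D (22) dx dy = 990.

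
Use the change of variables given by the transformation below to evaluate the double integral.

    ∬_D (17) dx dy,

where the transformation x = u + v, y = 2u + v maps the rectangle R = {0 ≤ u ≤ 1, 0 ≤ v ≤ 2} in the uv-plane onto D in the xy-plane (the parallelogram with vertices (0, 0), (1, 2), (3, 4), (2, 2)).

Compute the Jacobian determinant of (x, y) with respect to (u, v):

    ∂(x,y)/∂(u,v) = | 1  1 | = (1)(1) - (1)(2) = -1.
                   | 2  1 |

Its absolute value is |J| = 1 (the area scaling factor).

Substituting x = u + v, y = 2u + v into the integrand,

    17 → 17,

so the integral becomes

    ∬_R (17) · |J| du dv = ∫_0^1 ∫_0^2 (17) dv du.

Inner (v): 34.
Outer (u): 34.

Therefore ∬_D (17) dx dy = 34.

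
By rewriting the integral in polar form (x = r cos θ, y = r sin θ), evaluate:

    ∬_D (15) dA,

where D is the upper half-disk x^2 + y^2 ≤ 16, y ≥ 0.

The region D is 0 ≤ r ≤ 4, 0 ≤ θ ≤ π in polar coordinates, where x = r cos(θ), y = r sin(θ), and dA = r dr dθ.

Under the substitution, the integrand becomes 15, so

    ∬_D (15) dA = ∫_{0}^{π} ∫_{0}^{4} (15) · r dr dθ.

Inner integral (in r): ∫_{0}^{4} (15) · r dr = 120.

Outer integral (in θ): ∫_{0}^{π} (120) dθ = 120π.

Therefore ∬_D (15) dA = 120π.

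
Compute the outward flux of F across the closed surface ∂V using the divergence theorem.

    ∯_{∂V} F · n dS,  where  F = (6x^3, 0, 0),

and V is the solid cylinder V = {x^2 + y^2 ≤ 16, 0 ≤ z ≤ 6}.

By the divergence theorem,

    ∯_{∂V} F · n dS = ∭_V (∇ · F) dV.

Compute the divergence:
    ∇ · F = ∂F_x/∂x + ∂F_y/∂y + ∂F_z/∂z = 18x^2 + 0 + 0 = 18x^2.

In cylindrical coordinates, x = r cos(θ), y = r sin(θ), z = z, dV = r dr dθ dz, with 0 ≤ r ≤ 4, 0 ≤ θ ≤ 2π, 0 ≤ z ≤ 6.

The integrand, after substitution and multiplying by the volume element, becomes (18r^2cos(θ)^2) · r, so

    ∭_V (∇·F) dV = ∫_0^{2π} ∫_0^{4} ∫_0^{6} (18r^2cos(θ)^2) · r dz dr dθ.

Inner (z from 0 to 6): 108r^3cos(θ)^2.
Middle (r from 0 to 4): 6912cos(θ)^2.
Outer (θ from 0 to 2π): 6912π.

Therefore ∯_{∂V} F · n dS = 6912π.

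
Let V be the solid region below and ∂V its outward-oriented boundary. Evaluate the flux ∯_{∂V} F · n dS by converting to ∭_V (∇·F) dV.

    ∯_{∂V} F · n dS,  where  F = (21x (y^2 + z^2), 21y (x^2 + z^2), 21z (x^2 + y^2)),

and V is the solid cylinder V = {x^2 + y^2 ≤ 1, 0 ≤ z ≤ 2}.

By the divergence theorem,

    ∯_{∂V} F · n dS = ∭_V (∇ · F) dV.

Compute the divergence:
    ∇ · F = ∂F_x/∂x + ∂F_y/∂y + ∂F_z/∂z = 21y^2 + 21z^2 + 21x^2 + 21z^2 + 21x^2 + 21y^2 = 42x^2 + 42y^2 + 42z^2.

In cylindrical coordinates, x = r cos(θ), y = r sin(θ), z = z, dV = r dr dθ dz, with 0 ≤ r ≤ 1, 0 ≤ θ ≤ 2π, 0 ≤ z ≤ 2.

The integrand, after substitution and multiplying by the volume element, becomes (42r^2 + 42z^2) · r, so

    ∭_V (∇·F) dV = ∫_0^{2π} ∫_0^{1} ∫_0^{2} (42r^2 + 42z^2) · r dz dr dθ.

Inner (z from 0 to 2): 84r^3 + 112r.
Middle (r from 0 to 1): 77.
Outer (θ from 0 to 2π): 154π.

Therefore ∯_{∂V} F · n dS = 154π.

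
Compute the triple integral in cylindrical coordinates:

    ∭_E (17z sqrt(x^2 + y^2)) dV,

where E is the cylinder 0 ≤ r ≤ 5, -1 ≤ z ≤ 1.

In cylindrical coordinates, x = r cos(θ), y = r sin(θ), z = z, and dV = r dr dθ dz.

The integrand becomes 17r z, so

    ∭_E (17z sqrt(x^2 + y^2)) dV = ∫_{0}^{2π} ∫_{0}^{5} ∫_{-1}^{1} (17r z) · r dz dr dθ.

Inner (z): 0.
Middle (r from 0 to 5): 0.
Outer (θ): 0.

Therefore the triple integral equals 0.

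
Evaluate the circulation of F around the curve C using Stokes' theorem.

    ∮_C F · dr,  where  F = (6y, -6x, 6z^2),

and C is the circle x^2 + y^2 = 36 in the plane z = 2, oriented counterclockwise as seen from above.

Let S be the flat disk x^2 + y^2 ≤ 36 in the plane z = 2, with upward unit normal n̂ = ẑ. By Stokes' theorem,

    ∮_C F · dr = ∬_S (∇ × F) · n̂ dS = ∬_D (curl F)_z dA,

where D is the disk x^2 + y^2 ≤ 36.

Compute the curl of F = (6y, -6x, 6z^2):
    (∇ × F)_x = ∂F_z/∂y - ∂F_y/∂z = 0,
    (∇ × F)_y = ∂F_x/∂z - ∂F_z/∂x = 0,
    (∇ × F)_z = ∂F_y/∂x - ∂F_x/∂y = -12.

On z = 2, (curl F)_z = -12.

Convert to polar (x = r cos θ, y = r sin θ, dA = r dr dθ); the integrand becomes -12, so

    ∬_D (curl F)_z dA = ∫_0^{2π} ∫_0^{6} (-12) · r dr dθ.

Inner (r from 0 to 6): -216.
Outer (θ from 0 to 2π): -432π.

Therefore ∮_C F · dr = -432π.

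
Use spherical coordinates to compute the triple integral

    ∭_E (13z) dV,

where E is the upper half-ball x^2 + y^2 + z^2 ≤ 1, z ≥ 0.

In spherical coordinates, x = ρ sin(φ) cos(θ), y = ρ sin(φ) sin(θ), z = ρ cos(φ), and dV = ρ^2 sin(φ) dρ dφ dθ.

The integrand becomes 13ρ cos(φ), so

    ∭_E (13z) dV = ∫_{0}^{2π} ∫_{0}^{π/2} ∫_{0}^{1} (13ρ cos(φ)) · ρ^2 sin(φ) dρ dφ dθ.

Inner (ρ): 13sin(2φ)/8.
Middle (φ): 13/8.
Outer (θ): 13π/4.

Therefore the triple integral equals 13π/4.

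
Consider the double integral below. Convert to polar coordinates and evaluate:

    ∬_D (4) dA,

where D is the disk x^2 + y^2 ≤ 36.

The region D is 0 ≤ r ≤ 6, 0 ≤ θ ≤ 2π in polar coordinates, where x = r cos(θ), y = r sin(θ), and dA = r dr dθ.

Under the substitution, the integrand becomes 4, so

    ∬_D (4) dA = ∫_{0}^{2π} ∫_{0}^{6} (4) · r dr dθ.

Inner integral (in r): ∫_{0}^{6} (4) · r dr = 72.

Outer integral (in θ): ∫_{0}^{2π} (72) dθ = 144π.

Therefore ∬_D (4) dA = 144π.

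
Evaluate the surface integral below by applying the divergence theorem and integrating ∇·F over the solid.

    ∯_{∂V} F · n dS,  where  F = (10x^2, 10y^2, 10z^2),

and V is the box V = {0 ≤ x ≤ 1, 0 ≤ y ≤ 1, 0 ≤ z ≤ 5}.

By the divergence theorem,

    ∯_{∂V} F · n dS = ∭_V (∇ · F) dV.

Compute the divergence:
    ∇ · F = ∂F_x/∂x + ∂F_y/∂y + ∂F_z/∂z = 20x + 20y + 20z.

V is a rectangular box, so dV = dx dy dz with 0 ≤ x ≤ 1, 0 ≤ y ≤ 1, 0 ≤ z ≤ 5.

Integrate (20x + 20y + 20z) over V as an iterated integral:

    ∭_V (∇·F) dV = ∫_0^{1} ∫_0^{1} ∫_0^{5} (20x + 20y + 20z) dz dy dx.

Inner (z from 0 to 5): 100x + 100y + 250.
Middle (y from 0 to 1): 100x + 300.
Outer (x from 0 to 1): 350.

Therefore ∯_{∂V} F · n dS = 350.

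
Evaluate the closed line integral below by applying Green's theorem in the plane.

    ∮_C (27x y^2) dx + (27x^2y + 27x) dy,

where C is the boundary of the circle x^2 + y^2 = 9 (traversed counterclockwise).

Green's theorem converts the closed line integral into a double integral over the enclosed region D:

    ∮_C P dx + Q dy = ∬_D (∂Q/∂x - ∂P/∂y) dA.

Here P = 27x y^2, Q = 27x^2y + 27x, so

    ∂Q/∂x = 54x y + 27,    ∂P/∂y = 54x y,
    ∂Q/∂x - ∂P/∂y = 27.

D is the region x^2 + y^2 ≤ 9. Evaluating the double integral:

In polar coordinates (x = r cos θ, y = r sin θ, dA = r dr dθ) the integrand becomes 27, so

    ∬_D (27) dA = ∫_0^{2π} ∫_0^{3} (27) · r dr dθ.

Inner (r from 0 to 3): 243/2.
Outer (θ from 0 to 2π): 243π.

Therefore ∮_C P dx + Q dy = 243π.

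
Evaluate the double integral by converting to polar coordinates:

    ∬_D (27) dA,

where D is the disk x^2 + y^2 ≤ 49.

The region D is 0 ≤ r ≤ 7, 0 ≤ θ ≤ 2π in polar coordinates, where x = r cos(θ), y = r sin(θ), and dA = r dr dθ.

Under the substitution, the integrand becomes 27, so

    ∬_D (27) dA = ∫_{0}^{2π} ∫_{0}^{7} (27) · r dr dθ.

Inner integral (in r): ∫_{0}^{7} (27) · r dr = 1323/2.

Outer integral (in θ): ∫_{0}^{2π} (1323/2) dθ = 1323π.

Therefore ∬_D (27) dA = 1323π.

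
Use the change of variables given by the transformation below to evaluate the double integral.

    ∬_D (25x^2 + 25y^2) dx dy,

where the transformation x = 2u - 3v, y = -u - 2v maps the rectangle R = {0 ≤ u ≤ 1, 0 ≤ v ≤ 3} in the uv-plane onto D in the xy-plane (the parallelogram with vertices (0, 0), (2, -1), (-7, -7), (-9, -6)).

Compute the Jacobian determinant of (x, y) with respect to (u, v):

    ∂(x,y)/∂(u,v) = | 2  -3 | = (2)(-2) - (-3)(-1) = -7.
                   | -1  -2 |

Its absolute value is |J| = 7 (the area scaling factor).

Substituting x = 2u - 3v, y = -u - 2v into the integrand,

    25x^2 + 25y^2 → 125u^2 - 200u v + 325v^2,

so the integral becomes

    ∬_R (125u^2 - 200u v + 325v^2) · |J| du dv = ∫_0^1 ∫_0^3 (875u^2 - 1400u v + 2275v^2) dv du.

Inner (v): 2625u^2 - 6300u + 20475.
Outer (u): 18200.

Therefore ∬_D (25x^2 + 25y^2) dx dy = 18200.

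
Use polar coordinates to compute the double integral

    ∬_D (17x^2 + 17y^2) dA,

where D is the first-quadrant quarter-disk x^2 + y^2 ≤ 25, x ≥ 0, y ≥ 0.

The region D is 0 ≤ r ≤ 5, 0 ≤ θ ≤ π/2 in polar coordinates, where x = r cos(θ), y = r sin(θ), and dA = r dr dθ.

Under the substitution, the integrand becomes 17r^2, so

    ∬_D (17x^2 + 17y^2) dA = ∫_{0}^{π/2} ∫_{0}^{5} (17r^2) · r dr dθ.

Inner integral (in r): ∫_{0}^{5} (17r^2) · r dr = 10625/4.

Outer integral (in θ): ∫_{0}^{π/2} (10625/4) dθ = 10625π/8.

Therefore ∬_D (17x^2 + 17y^2) dA = 10625π/8.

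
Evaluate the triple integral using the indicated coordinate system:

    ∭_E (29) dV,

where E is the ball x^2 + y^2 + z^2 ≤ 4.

In spherical coordinates, x = ρ sin(φ) cos(θ), y = ρ sin(φ) sin(θ), z = ρ cos(φ), and dV = ρ^2 sin(φ) dρ dφ dθ.

The integrand becomes 29, so

    ∭_E (29) dV = ∫_{0}^{2π} ∫_{0}^{π} ∫_{0}^{2} (29) · ρ^2 sin(φ) dρ dφ dθ.

Inner (ρ): 232sin(φ)/3.
Middle (φ): 464/3.
Outer (θ): 928π/3.

Therefore the triple integral equals 928π/3.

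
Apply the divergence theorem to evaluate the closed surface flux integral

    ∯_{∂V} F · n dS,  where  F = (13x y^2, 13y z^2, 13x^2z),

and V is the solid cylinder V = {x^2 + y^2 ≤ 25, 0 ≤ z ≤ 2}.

By the divergence theorem,

    ∯_{∂V} F · n dS = ∭_V (∇ · F) dV.

Compute the divergence:
    ∇ · F = ∂F_x/∂x + ∂F_y/∂y + ∂F_z/∂z = 13y^2 + 13z^2 + 13x^2 = 13x^2 + 13y^2 + 13z^2.

In cylindrical coordinates, x = r cos(θ), y = r sin(θ), z = z, dV = r dr dθ dz, with 0 ≤ r ≤ 5, 0 ≤ θ ≤ 2π, 0 ≤ z ≤ 2.

The integrand, after substitution and multiplying by the volume element, becomes (13r^2 + 13z^2) · r, so

    ∭_V (∇·F) dV = ∫_0^{2π} ∫_0^{5} ∫_0^{2} (13r^2 + 13z^2) · r dz dr dθ.

Inner (z from 0 to 2): 26r (r^2 + 4/3).
Middle (r from 0 to 5): 26975/6.
Outer (θ from 0 to 2π): 26975π/3.

Therefore ∯_{∂V} F · n dS = 26975π/3.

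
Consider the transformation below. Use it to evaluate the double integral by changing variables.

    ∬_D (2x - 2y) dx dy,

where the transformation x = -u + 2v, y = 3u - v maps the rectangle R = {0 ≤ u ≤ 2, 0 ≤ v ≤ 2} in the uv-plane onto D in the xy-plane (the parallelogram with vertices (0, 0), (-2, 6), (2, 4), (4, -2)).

Compute the Jacobian determinant of (x, y) with respect to (u, v):

    ∂(x,y)/∂(u,v) = | -1  2 | = (-1)(-1) - (2)(3) = -5.
                   | 3  -1 |

Its absolute value is |J| = 5 (the area scaling factor).

Substituting x = -u + 2v, y = 3u - v into the integrand,

    2x - 2y → -8u + 6v,

so the integral becomes

    ∬_R (-8u + 6v) · |J| du dv = ∫_0^2 ∫_0^2 (-40u + 30v) dv du.

Inner (v): 60 - 80u.
Outer (u): -40.

Therefore ∬_D (2x - 2y) dx dy = -40.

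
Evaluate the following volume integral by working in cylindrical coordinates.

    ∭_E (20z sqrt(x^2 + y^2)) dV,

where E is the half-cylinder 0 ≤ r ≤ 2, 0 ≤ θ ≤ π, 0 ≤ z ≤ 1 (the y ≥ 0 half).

In cylindrical coordinates, x = r cos(θ), y = r sin(θ), z = z, and dV = r dr dθ dz.

The integrand becomes 20r z, so

    ∭_E (20z sqrt(x^2 + y^2)) dV = ∫_{0}^{π} ∫_{0}^{2} ∫_{0}^{1} (20r z) · r dz dr dθ.

Inner (z): 10r^2.
Middle (r from 0 to 2): 80/3.
Outer (θ): 80π/3.

Therefore the triple integral equals 80π/3.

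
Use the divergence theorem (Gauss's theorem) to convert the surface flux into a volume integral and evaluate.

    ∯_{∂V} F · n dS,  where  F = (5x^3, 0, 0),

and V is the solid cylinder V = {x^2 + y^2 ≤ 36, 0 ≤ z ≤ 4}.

By the divergence theorem,

    ∯_{∂V} F · n dS = ∭_V (∇ · F) dV.

Compute the divergence:
    ∇ · F = ∂F_x/∂x + ∂F_y/∂y + ∂F_z/∂z = 15x^2 + 0 + 0 = 15x^2.

In cylindrical coordinates, x = r cos(θ), y = r sin(θ), z = z, dV = r dr dθ dz, with 0 ≤ r ≤ 6, 0 ≤ θ ≤ 2π, 0 ≤ z ≤ 4.

The integrand, after substitution and multiplying by the volume element, becomes (15r^2cos(θ)^2) · r, so

    ∭_V (∇·F) dV = ∫_0^{2π} ∫_0^{6} ∫_0^{4} (15r^2cos(θ)^2) · r dz dr dθ.

Inner (z from 0 to 4): 60r^3cos(θ)^2.
Middle (r from 0 to 6): 19440cos(θ)^2.
Outer (θ from 0 to 2π): 19440π.

Therefore ∯_{∂V} F · n dS = 19440π.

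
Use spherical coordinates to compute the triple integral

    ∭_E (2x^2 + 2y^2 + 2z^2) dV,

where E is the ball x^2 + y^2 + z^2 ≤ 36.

In spherical coordinates, x = ρ sin(φ) cos(θ), y = ρ sin(φ) sin(θ), z = ρ cos(φ), and dV = ρ^2 sin(φ) dρ dφ dθ.

The integrand becomes 2ρ^2, so

    ∭_E (2x^2 + 2y^2 + 2z^2) dV = ∫_{0}^{2π} ∫_{0}^{π} ∫_{0}^{6} (2ρ^2) · ρ^2 sin(φ) dρ dφ dθ.

Inner (ρ): 15552sin(φ)/5.
Middle (φ): 31104/5.
Outer (θ): 62208π/5.

Therefore the triple integral equals 62208π/5.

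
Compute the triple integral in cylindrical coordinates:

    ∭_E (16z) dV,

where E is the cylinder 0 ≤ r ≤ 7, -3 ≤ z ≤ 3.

In cylindrical coordinates, x = r cos(θ), y = r sin(θ), z = z, and dV = r dr dθ dz.

The integrand becomes 16z, so

    ∭_E (16z) dV = ∫_{0}^{2π} ∫_{0}^{7} ∫_{-3}^{3} (16z) · r dz dr dθ.

Inner (z): 0.
Middle (r from 0 to 7): 0.
Outer (θ): 0.

Therefore the triple integral equals 0.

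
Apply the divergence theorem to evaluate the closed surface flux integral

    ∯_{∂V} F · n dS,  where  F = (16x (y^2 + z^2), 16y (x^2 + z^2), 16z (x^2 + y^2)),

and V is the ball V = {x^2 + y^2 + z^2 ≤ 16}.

By the divergence theorem,

    ∯_{∂V} F · n dS = ∭_V (∇ · F) dV.

Compute the divergence:
    ∇ · F = ∂F_x/∂x + ∂F_y/∂y + ∂F_z/∂z = 16y^2 + 16z^2 + 16x^2 + 16z^2 + 16x^2 + 16y^2 = 32x^2 + 32y^2 + 32z^2.

In spherical coordinates, x = ρ sin(φ) cos(θ), y = ρ sin(φ) sin(θ), z = ρ cos(φ), dV = ρ^2 sin(φ) dρ dφ dθ, with 0 ≤ ρ ≤ 4, 0 ≤ φ ≤ π, 0 ≤ θ ≤ 2π.

The integrand, after substitution and multiplying by the volume element, becomes (32ρ^2) · ρ^2 sin(φ), so

    ∭_V (∇·F) dV = ∫_0^{2π} ∫_0^{π} ∫_0^{4} (32ρ^2) · ρ^2 sin(φ) dρ dφ dθ.

Inner (ρ from 0 to 4): 32768sin(φ)/5.
Middle (φ from 0 to π): 65536/5.
Outer (θ from 0 to 2π): 131072π/5.

Therefore ∯_{∂V} F · n dS = 131072π/5.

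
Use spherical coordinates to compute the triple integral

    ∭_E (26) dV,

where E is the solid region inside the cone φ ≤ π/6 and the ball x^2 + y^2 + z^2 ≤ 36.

In spherical coordinates, x = ρ sin(φ) cos(θ), y = ρ sin(φ) sin(θ), z = ρ cos(φ), and dV = ρ^2 sin(φ) dρ dφ dθ.

The integrand becomes 26, so

    ∭_E (26) dV = ∫_{0}^{2π} ∫_{0}^{π/6} ∫_{0}^{6} (26) · ρ^2 sin(φ) dρ dφ dθ.

Inner (ρ): 1872sin(φ).
Middle (φ): 1872 - 936sqrt(3).
Outer (θ): 1872π (2 - sqrt(3)).

Therefore the triple integral equals 1872π (2 - sqrt(3)).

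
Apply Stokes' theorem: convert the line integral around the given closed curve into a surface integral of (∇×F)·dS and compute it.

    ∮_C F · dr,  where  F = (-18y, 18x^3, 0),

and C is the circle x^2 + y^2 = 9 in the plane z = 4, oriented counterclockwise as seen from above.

Let S be the flat disk x^2 + y^2 ≤ 9 in the plane z = 4, with upward unit normal n̂ = ẑ. By Stokes' theorem,

    ∮_C F · dr = ∬_S (∇ × F) · n̂ dS = ∬_D (curl F)_z dA,

where D is the disk x^2 + y^2 ≤ 9.

Compute the curl of F = (-18y, 18x^3, 0):
    (∇ × F)_x = ∂F_z/∂y - ∂F_y/∂z = 0,
    (∇ × F)_y = ∂F_x/∂z - ∂F_z/∂x = 0,
    (∇ × F)_z = ∂F_y/∂x - ∂F_x/∂y = 54x^2 + 18.

On z = 4, (curl F)_z = 54x^2 + 18.

Convert to polar (x = r cos θ, y = r sin θ, dA = r dr dθ); the integrand becomes 54r^2cos(θ)^2 + 18, so

    ∬_D (curl F)_z dA = ∫_0^{2π} ∫_0^{3} (54r^2cos(θ)^2 + 18) · r dr dθ.

Inner (r from 0 to 3): 2187cos(θ)^2/2 + 81.
Outer (θ from 0 to 2π): 2511π/2.

Therefore ∮_C F · dr = 2511π/2.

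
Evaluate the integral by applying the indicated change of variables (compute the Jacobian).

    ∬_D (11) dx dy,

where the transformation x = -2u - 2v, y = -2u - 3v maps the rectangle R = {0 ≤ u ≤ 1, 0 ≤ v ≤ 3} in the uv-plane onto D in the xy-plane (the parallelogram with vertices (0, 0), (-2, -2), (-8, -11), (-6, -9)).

Compute the Jacobian determinant of (x, y) with respect to (u, v):

    ∂(x,y)/∂(u,v) = | -2  -2 | = (-2)(-3) - (-2)(-2) = 2.
                   | -2  -3 |

Its absolute value is |J| = 2 (the area scaling factor).

Substituting x = -2u - 2v, y = -2u - 3v into the integrand,

    11 → 11,

so the integral becomes

    ∬_R (11) · |J| du dv = ∫_0^1 ∫_0^3 (22) dv du.

Inner (v): 66.
Outer (u): 66.

Therefore ∬_D (11) dx dy = 66.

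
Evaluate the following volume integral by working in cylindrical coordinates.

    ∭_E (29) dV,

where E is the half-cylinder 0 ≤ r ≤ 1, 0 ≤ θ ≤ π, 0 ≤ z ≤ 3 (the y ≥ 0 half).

In cylindrical coordinates, x = r cos(θ), y = r sin(θ), z = z, and dV = r dr dθ dz.

The integrand becomes 29, so

    ∭_E (29) dV = ∫_{0}^{π} ∫_{0}^{1} ∫_{0}^{3} (29) · r dz dr dθ.

Inner (z): 87r.
Middle (r from 0 to 1): 87/2.
Outer (θ): 87π/2.

Therefore the triple integral equals 87π/2.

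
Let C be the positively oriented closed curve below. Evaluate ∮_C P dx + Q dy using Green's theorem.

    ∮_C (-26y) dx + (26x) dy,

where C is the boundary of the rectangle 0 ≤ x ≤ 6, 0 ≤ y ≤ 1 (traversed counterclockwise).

Green's theorem converts the closed line integral into a double integral over the enclosed region D:

    ∮_C P dx + Q dy = ∬_D (∂Q/∂x - ∂P/∂y) dA.

Here P = -26y, Q = 26x, so

    ∂Q/∂x = 26,    ∂P/∂y = -26,
    ∂Q/∂x - ∂P/∂y = 52.

D is the region 0 ≤ x ≤ 6, 0 ≤ y ≤ 1. Evaluating the double integral:

    ∬_D (52) dA = ∫_0^{6} ∫_0^{1} (52) dy dx.

Inner (y from 0 to 1): 52.
Outer (x from 0 to 6): 312.

Therefore ∮_C P dx + Q dy = 312.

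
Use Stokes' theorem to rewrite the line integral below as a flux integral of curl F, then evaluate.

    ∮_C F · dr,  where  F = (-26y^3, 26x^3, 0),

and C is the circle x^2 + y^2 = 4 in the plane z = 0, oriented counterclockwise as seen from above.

Let S be the flat disk x^2 + y^2 ≤ 4 in the plane z = 0, with upward unit normal n̂ = ẑ. By Stokes' theorem,

    ∮_C F · dr = ∬_S (∇ × F) · n̂ dS = ∬_D (curl F)_z dA,

where D is the disk x^2 + y^2 ≤ 4.

Compute the curl of F = (-26y^3, 26x^3, 0):
    (∇ × F)_x = ∂F_z/∂y - ∂F_y/∂z = 0,
    (∇ × F)_y = ∂F_x/∂z - ∂F_z/∂x = 0,
    (∇ × F)_z = ∂F_y/∂x - ∂F_x/∂y = 78x^2 + 78y^2.

On z = 0, (curl F)_z = 78x^2 + 78y^2.

Convert to polar (x = r cos θ, y = r sin θ, dA = r dr dθ); the integrand becomes 78r^2, so

    ∬_D (curl F)_z dA = ∫_0^{2π} ∫_0^{2} (78r^2) · r dr dθ.

Inner (r from 0 to 2): 312.
Outer (θ from 0 to 2π): 624π.

Therefore ∮_C F · dr = 624π.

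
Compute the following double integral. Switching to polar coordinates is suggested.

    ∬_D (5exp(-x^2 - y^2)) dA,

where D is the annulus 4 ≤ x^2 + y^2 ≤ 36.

The region D is 2 ≤ r ≤ 6, 0 ≤ θ ≤ 2π in polar coordinates, where x = r cos(θ), y = r sin(θ), and dA = r dr dθ.

Under the substitution, the integrand becomes 5exp(-r^2), so

    ∬_D (5exp(-x^2 - y^2)) dA = ∫_{0}^{2π} ∫_{2}^{6} (5exp(-r^2)) · r dr dθ.

Inner integral (in r): ∫_{2}^{6} (5exp(-r^2)) · r dr = -(5 - 5exp(32))exp(-36)/2.

Outer integral (in θ): ∫_{0}^{2π} (-(5 - 5exp(32))exp(-36)/2) dθ = -5π (1 - exp(32))exp(-36).

Therefore ∬_D (5exp(-x^2 - y^2)) dA = -5π (1 - exp(32))exp(-36).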